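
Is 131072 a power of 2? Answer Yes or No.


0b100000000000000000. Only one bit set => Yes

Yes


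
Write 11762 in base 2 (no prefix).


11762 = 10110111110010 in binary

10110111110010


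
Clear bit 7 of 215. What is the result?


215 & ~(1 << 7) = 87

87


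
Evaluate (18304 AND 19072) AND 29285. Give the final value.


Step 1: 18304 & 19072 = 17024
Step 2: 17024 & 29285 = 16896

16896


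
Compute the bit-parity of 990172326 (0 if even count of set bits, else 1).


0b111011000001001101010010100110 has 14 ones => parity 0

0


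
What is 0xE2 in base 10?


E2 hex = 226 decimal

226


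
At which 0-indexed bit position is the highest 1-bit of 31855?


0b111110001101111. Highest set bit at position 14

14


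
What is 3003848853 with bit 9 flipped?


3003848853 ^ (1 << 9) = 3003848853 ^ 512 = 3003849365

3003849365


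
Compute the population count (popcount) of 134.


0b10000110 has 3 set bits

3


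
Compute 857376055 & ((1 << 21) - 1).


857376055 & 2097151 = 1738039

1738039


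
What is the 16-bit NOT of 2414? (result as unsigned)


~0b100101101110 = 0b1111011010010001 = 63121 (16-bit unsigned)

63121


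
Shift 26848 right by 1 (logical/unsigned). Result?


0b110100011100000 >> 1 = 0b11010001110000 = 13424

13424


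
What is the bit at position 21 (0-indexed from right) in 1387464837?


0b1010010101100110000100010000101, position 21 = 1

1


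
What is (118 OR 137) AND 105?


Step 1: 118 | 137 = 255
Step 2: 255 & 105 = 105

105


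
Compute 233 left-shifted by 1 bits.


0b11101001 << 1 = 0b111010010 = 466

466


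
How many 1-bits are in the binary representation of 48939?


0b1011111100101011 has 11 set bits

11


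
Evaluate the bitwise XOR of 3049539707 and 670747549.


0b10110101110001000100100001111011 ^ 0b100111111110101100101110011101 = 0b10010010001111101000001111100110 = 2453570534

2453570534


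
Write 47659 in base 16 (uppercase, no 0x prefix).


47659 = BA2B hex

BA2B


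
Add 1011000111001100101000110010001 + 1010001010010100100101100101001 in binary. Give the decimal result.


1011000111001100101000110010001 + 1010001010010100100101100101001 = 10101010001100001001110010111010 = 2855312570

2855312570


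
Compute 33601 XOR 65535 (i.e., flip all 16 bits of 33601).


33601 ^ 65535 = 31934

31934


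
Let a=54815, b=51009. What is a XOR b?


54815 ^ 51009 = 4446

4446


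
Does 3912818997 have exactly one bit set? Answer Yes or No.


0b11101001001110001110000100110101. Multiple bits set => No

No


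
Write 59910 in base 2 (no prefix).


59910 = 1110101000000110 in binary

1110101000000110


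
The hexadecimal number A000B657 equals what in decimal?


A000B657 hex = 2684401239 decimal

2684401239


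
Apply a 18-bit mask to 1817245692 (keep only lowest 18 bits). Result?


1817245692 & 262143 = 63484

63484


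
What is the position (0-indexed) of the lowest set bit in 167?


0b10100111. Lowest set bit at position 0

0


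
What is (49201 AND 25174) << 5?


Step 1: 49201 & 25174 = 16400
Step 2: 16400 << 5 = 524800

524800


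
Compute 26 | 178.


0b11010 | 0b10110010 = 0b10111010 = 186

186


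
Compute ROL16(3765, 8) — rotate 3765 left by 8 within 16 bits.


Rotate 0b111010110101 left by 8 (16-bit) = 0b1011010100001110 = 46350

46350


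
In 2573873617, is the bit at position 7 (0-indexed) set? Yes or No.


0b10011001011010100011000111010001, bit 7 = 1. Yes

Yes


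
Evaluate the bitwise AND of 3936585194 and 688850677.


0b11101010101000111000010111101010 & 0b101001000011110000011011110101 = 0b101000000000110000010011100000 = 671286496

671286496


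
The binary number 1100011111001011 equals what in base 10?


1100011111001011 in decimal = 51147

51147


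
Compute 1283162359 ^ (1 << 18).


1283162359 ^ (1 << 18) = 1283162359 ^ 262144 = 1283424503

1283424503


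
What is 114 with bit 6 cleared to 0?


114 & ~(1 << 6) = 50

50


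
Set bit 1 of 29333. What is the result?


29333 | (1 << 1) = 29333 | 2 = 29335

29335


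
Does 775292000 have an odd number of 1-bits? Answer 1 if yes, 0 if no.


0b101110001101100000010001100000 has 11 ones => parity 1

1


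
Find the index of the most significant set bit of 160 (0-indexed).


0b10100000. Highest set bit at position 7

7


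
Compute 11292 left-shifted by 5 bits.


0b10110000011100 << 5 = 0b1011000001110000000 = 361344

361344


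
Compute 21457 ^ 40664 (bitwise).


0b101001111010001 ^ 0b1001111011011000 = 0b1100110100001001 = 52489

52489


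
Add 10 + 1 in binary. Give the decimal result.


10 + 1 = 11 = 3

3


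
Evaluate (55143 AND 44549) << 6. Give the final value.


Step 1: 55143 & 44549 = 34309
Step 2: 34309 << 6 = 2195776

2195776


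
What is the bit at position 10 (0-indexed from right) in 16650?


0b100000100001010, position 10 = 0

0


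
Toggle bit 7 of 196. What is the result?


196 ^ (1 << 7) = 196 ^ 128 = 68

68


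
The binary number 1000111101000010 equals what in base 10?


1000111101000010 in decimal = 36674

36674


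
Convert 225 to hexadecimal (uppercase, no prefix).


225 = E1 hex

E1


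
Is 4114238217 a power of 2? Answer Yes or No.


0b11110101001110100100101100001001. Multiple bits set => No

No


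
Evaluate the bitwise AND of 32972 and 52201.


0b1000000011001100 & 0b1100101111101001 = 0b1000000011001000 = 32968

32968


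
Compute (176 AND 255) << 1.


Step 1: 176 & 255 = 176
Step 2: 176 << 1 = 352

352


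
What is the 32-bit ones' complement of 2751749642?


2751749642 ^ 4294967295 = 1543217653

1543217653


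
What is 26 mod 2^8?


26 & 255 = 26

26


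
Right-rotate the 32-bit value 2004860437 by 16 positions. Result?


Rotate 0b1110111011111111011111000010101 right by 16 (32-bit) = 0b10111110000101010111011101111111 = 3189077887

3189077887


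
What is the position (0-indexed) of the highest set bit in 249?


0b11111001. Highest set bit at position 7

7


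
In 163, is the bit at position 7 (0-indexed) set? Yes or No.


0b10100011, bit 7 = 1. Yes

Yes


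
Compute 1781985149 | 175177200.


0b1101010001101101110111101111101 | 0b1010011100001111110111110000 = 0b1101010011101101111111111111101 = 1786183677

1786183677


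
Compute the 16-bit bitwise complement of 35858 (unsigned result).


~0b1000110000010010 = 0b111001111101101 = 29677 (16-bit unsigned)

29677


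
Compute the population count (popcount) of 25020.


0b110000110111100 has 8 set bits

8


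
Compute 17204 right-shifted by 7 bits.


0b100001100110100 >> 7 = 0b10000110 = 134

134


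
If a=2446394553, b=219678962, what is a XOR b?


2446394553 ^ 219678962 = 2630421579

2630421579


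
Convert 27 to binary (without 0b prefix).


27 = 11011 in binary

11011


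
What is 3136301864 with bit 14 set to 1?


3136301864 | (1 << 14) = 3136301864 | 16384 = 3136318248

3136318248


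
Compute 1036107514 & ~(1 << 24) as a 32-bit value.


1036107514 & ~(1 << 24) = 1019330298

1019330298


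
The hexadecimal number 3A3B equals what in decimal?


3A3B hex = 14907 decimal

14907


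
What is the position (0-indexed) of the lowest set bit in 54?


0b110110. Lowest set bit at position 1

1


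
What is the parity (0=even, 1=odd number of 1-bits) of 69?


0b1000101 has 3 ones => parity 1

1


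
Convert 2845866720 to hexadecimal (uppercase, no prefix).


2845866720 = A9A07AE0 hex

A9A07AE0


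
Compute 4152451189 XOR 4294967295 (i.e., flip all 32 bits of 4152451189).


4152451189 ^ 4294967295 = 142516106

142516106


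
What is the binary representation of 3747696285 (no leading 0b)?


3747696285 = 11011111011000010100111010011101 in binary

11011111011000010100111010011101


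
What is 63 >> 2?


0b111111 >> 2 = 0b1111 = 15

15


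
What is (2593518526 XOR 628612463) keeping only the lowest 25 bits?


Step 1: 2593518526 ^ 628612463 = 3219271377
Step 2: 3219271377 & 33554431 = 31600337

31600337


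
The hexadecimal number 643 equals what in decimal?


643 hex = 1603 decimal

1603


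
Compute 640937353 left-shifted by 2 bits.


0b100110001100111110110110001001 << 2 = 0b10011000110011111011011000100100 = 2563749412

2563749412


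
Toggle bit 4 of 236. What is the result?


236 ^ (1 << 4) = 236 ^ 16 = 252

252


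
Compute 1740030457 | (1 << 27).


1740030457 | (1 << 27) = 1740030457 | 134217728 = 1874248185

1874248185


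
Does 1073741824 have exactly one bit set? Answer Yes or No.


0b1000000000000000000000000000000. Only one bit set => Yes

Yes


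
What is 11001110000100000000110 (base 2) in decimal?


11001110000100000000110 in decimal = 6752262

6752262


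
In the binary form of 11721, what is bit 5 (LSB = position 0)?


0b10110111001001, position 5 = 0

0


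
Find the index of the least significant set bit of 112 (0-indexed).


0b1110000. Lowest set bit at position 4

4


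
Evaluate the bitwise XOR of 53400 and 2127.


0b1101000010011000 ^ 0b100001001111 = 0b1101100011010111 = 55511

55511


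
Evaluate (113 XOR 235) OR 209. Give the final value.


Step 1: 113 ^ 235 = 154
Step 2: 154 | 209 = 219

219


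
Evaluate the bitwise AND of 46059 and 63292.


0b1011001111101011 & 0b1111011100111100 = 0b1011001100101000 = 45864

45864


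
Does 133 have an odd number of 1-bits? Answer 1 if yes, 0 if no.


0b10000101 has 3 ones => parity 1

1


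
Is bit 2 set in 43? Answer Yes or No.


0b101011, bit 2 = 0. No

No


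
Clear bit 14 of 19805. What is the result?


19805 & ~(1 << 14) = 3421

3421


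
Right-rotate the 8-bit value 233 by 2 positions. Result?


Rotate 0b11101001 right by 2 (8-bit) = 0b1111010 = 122

122


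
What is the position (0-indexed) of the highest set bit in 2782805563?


0b10100101110111100011111000111011. Highest set bit at position 31

31


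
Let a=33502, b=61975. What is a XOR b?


33502 ^ 61975 = 28873

28873


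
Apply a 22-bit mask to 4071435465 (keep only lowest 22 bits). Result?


4071435465 & 4194303 = 2960585

2960585


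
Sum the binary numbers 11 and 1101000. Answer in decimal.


11 + 1101000 = 1101011 = 107

107


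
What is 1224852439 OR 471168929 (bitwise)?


0b1001001000000011100001111010111 | 0b11100000101010111011110100001 = 0b1011101000101011111011111110111 = 1561720823

1561720823


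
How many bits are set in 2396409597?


0b10001110110101100100111011111101 has 20 set bits

20


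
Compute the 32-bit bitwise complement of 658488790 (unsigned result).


~0b100111001111111011110111010110 = 0b11011000110000000100001000101001 = 3636478505 (32-bit unsigned)

3636478505


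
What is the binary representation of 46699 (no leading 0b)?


46699 = 1011011001101011 in binary

1011011001101011


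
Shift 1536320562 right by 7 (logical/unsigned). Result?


0b1011011100100100110010000110010 >> 7 = 0b101101110010010011001000 = 12002504

12002504


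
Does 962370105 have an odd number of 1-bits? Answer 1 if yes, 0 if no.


0b111001010111001001101000111001 has 16 ones => parity 0

0


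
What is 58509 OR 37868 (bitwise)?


0b1110010010001101 | 0b1001001111101100 = 0b1111011111101101 = 63469

63469


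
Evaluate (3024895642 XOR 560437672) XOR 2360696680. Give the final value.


Step 1: 3024895642 ^ 560437672 = 2502666034
Step 2: 2502666034 ^ 2360696680 = 429848666

429848666


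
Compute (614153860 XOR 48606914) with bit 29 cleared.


Step 1: 614153860 ^ 48606914 = 645828678
Step 2: 645828678 & ~(1 << 29) = 108957766

108957766


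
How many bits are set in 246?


0b11110110 has 6 set bits

6


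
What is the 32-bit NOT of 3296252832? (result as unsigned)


~0b11000100011110001101001110100000 = 0b111011100001110010110001011111 = 998714463 (32-bit unsigned)

998714463


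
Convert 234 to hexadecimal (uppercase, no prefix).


234 = EA hex

EA


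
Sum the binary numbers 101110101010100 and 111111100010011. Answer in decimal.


101110101010100 + 111111100010011 = 1101110001100111 = 56423

56423


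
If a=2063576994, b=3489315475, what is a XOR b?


2063576994 ^ 3489315475 = 3037009201

3037009201


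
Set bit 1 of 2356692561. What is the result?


2356692561 | (1 << 1) = 2356692561 | 2 = 2356692563

2356692563


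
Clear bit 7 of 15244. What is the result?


15244 & ~(1 << 7) = 15116

15116


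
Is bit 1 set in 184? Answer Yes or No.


0b10111000, bit 1 = 0. No

No


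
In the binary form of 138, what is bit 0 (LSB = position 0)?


0b10001010, position 0 = 0

0


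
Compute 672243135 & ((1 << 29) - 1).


672243135 & 536870911 = 135372223

135372223


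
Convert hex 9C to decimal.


9C hex = 156 decimal

156


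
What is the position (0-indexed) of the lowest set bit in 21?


0b10101. Lowest set bit at position 0

0


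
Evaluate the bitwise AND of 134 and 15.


0b10000110 & 0b1111 = 0b110 = 6

6


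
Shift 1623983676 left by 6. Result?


0b1100000110011000000011000111100 << 6 = 0b1100000110011000000011000111100000000 = 103934955264

103934955264


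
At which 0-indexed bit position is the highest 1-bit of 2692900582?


0b10100000100000100110011011100110. Highest set bit at position 31

31


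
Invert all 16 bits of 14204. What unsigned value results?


14204 ^ 65535 = 51331

51331


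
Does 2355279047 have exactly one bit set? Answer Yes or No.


0b10001100011000101011010011000111. Multiple bits set => No

No


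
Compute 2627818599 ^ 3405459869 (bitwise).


0b10011100101000010101010001100111 ^ 0b11001010111110110011000110011101 = 0b1010110010110100110010111111010 = 1448764922

1448764922


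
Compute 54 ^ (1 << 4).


54 ^ (1 << 4) = 54 ^ 16 = 38

38


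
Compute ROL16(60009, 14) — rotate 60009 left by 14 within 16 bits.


Rotate 0b1110101001101001 left by 14 (16-bit) = 0b111101010011010 = 31386

31386


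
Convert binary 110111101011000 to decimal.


110111101011000 in decimal = 28504

28504


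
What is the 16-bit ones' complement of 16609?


16609 ^ 65535 = 48926

48926


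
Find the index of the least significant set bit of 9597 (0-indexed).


0b10010101111101. Lowest set bit at position 0

0


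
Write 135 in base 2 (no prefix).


135 = 10000111 in binary

10000111


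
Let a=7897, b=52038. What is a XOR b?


7897 ^ 52038 = 54687

54687


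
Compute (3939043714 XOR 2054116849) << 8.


Step 1: 3939043714 ^ 2054116849 = 2426821747
Step 2: 2426821747 << 8 = 621266367232

621266367232


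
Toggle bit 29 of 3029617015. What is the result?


3029617015 ^ (1 << 29) = 3029617015 ^ 536870912 = 2492746103

2492746103


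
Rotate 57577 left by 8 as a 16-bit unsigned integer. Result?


Rotate 0b1110000011101001 left by 8 (16-bit) = 0b1110100111100000 = 59872

59872


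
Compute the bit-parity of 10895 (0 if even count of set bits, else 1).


0b10101010001111 has 8 ones => parity 0

0


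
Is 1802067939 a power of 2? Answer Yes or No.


0b1101011011010010101111111100011. Multiple bits set => No

No


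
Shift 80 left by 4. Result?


0b1010000 << 4 = 0b10100000000 = 1280

1280


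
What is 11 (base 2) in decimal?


11 in decimal = 3

3


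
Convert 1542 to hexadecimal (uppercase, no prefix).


1542 = 606 hex

606


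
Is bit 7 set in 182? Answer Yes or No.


0b10110110, bit 7 = 1. Yes

Yes


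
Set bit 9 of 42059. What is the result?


42059 | (1 << 9) = 42059 | 512 = 42571

42571


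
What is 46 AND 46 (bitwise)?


0b101110 & 0b101110 = 0b101110 = 46

46


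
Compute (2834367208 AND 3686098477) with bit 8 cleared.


Step 1: 2834367208 & 3686098477 = 2293301800
Step 2: 2293301800 & ~(1 << 8) = 2293301800

2293301800


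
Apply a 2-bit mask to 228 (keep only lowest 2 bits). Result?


228 & 3 = 0

0


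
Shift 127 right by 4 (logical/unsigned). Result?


0b1111111 >> 4 = 0b111 = 7

7


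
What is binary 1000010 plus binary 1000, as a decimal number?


1000010 + 1000 = 1001010 = 74

74


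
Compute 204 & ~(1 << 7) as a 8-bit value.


204 & ~(1 << 7) = 76

76


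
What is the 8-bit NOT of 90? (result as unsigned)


~0b1011010 = 0b10100101 = 165 (8-bit unsigned)

165


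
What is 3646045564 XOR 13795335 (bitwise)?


0b11011001010100100011110101111100 ^ 0b110100101000000000000111 = 0b11011001100000001011110101111011 = 3649092987

3649092987


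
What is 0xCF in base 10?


CF hex = 207 decimal

207


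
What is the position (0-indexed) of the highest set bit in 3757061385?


0b11011111111100000011010100001001. Highest set bit at position 31

31


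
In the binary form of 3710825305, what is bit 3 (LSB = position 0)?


0b11011101001011101011001101011001, position 3 = 1

1


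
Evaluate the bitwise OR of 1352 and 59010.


0b10101001000 | 0b1110011010000010 = 0b1110011111001010 = 59338

59338


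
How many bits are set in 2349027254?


0b10001100000000110100111110110110 has 15 set bits

15


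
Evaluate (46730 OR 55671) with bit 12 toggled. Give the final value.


Step 1: 46730 | 55671 = 65535
Step 2: 65535 ^ (1 << 12) = 65535 ^ 4096 = 61439

61439


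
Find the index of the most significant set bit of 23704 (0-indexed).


0b101110010011000. Highest set bit at position 14

14


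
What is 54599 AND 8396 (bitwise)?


0b1101010101000111 & 0b10000011001100 = 0b1000100 = 68

68


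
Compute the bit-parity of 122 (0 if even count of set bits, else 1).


0b1111010 has 5 ones => parity 1

1


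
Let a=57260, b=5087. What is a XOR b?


57260 ^ 5087 = 52339

52339


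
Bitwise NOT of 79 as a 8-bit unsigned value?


~0b1001111 = 0b10110000 = 176 (8-bit unsigned)

176


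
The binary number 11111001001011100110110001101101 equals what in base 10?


11111001001011100110110001101101 in decimal = 4180569197

4180569197


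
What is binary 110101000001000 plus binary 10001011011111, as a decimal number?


110101000001000 + 10001011011111 = 1000110011100111 = 36071

36071


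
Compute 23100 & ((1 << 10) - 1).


23100 & 1023 = 572

572


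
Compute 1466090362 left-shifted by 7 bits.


0b1010111011000101100001101111010 << 7 = 0b10101110110001011000011011110100000000 = 187659566336

187659566336


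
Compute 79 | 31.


0b1001111 | 0b11111 = 0b1011111 = 95

95


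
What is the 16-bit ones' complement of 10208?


10208 ^ 65535 = 55327

55327


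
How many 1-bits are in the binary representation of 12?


0b1100 has 2 set bits

2


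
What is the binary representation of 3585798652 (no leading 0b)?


3585798652 = 11010101101110101111000111111100 in binary

11010101101110101111000111111100


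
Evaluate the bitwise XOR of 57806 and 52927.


0b1110000111001110 ^ 0b1100111010111111 = 0b10111101110001 = 12145

12145


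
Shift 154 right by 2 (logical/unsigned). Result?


0b10011010 >> 2 = 0b100110 = 38

38


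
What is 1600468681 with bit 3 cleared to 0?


1600468681 & ~(1 << 3) = 1600468673

1600468673


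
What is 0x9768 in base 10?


9768 hex = 38760 decimal

38760


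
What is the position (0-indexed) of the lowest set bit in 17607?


0b100010011000111. Lowest set bit at position 0

0


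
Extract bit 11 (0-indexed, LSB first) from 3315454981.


0b11000101100111011101010000000101, position 11 = 0

0


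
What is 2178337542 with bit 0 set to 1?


2178337542 | (1 << 0) = 2178337542 | 1 = 2178337543

2178337543


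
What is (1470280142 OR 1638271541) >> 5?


Step 1: 1470280142 | 1638271541 = 2007415807
Step 2: 2007415807 >> 5 = 62731743

62731743


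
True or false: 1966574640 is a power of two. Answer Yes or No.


0b1110101001101111000110000110000. Multiple bits set => No

No


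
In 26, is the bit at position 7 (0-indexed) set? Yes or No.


0b11010, bit 7 = 0. No

No


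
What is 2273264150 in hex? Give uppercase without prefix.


2273264150 = 877F4216 hex

877F4216


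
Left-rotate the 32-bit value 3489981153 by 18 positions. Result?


Rotate 0b11010000000001001110001011100001 left by 18 (32-bit) = 0b10001011100001110100000000010011 = 2340896787

2340896787


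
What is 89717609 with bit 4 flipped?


89717609 ^ (1 << 4) = 89717609 ^ 16 = 89717625

89717625


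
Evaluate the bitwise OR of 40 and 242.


0b101000 | 0b11110010 = 0b11111010 = 250

250


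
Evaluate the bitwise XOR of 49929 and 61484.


0b1100001100001001 ^ 0b1111000000101100 = 0b11001100100101 = 13093

13093


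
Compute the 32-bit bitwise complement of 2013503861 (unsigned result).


~0b1111000000000111010000101110101 = 0b10000111111111000101111010001010 = 2281463434 (32-bit unsigned)

2281463434


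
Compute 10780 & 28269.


0b10101000011100 & 0b110111001101101 = 0b10101000001100 = 10764

10764


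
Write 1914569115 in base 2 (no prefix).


1914569115 = 1110010000111100000000110011011 in binary

1110010000111100000000110011011


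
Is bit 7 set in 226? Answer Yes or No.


0b11100010, bit 7 = 1. Yes

Yes


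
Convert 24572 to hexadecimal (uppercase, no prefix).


24572 = 5FFC hex

5FFC


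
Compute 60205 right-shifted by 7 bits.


0b1110101100101101 >> 7 = 0b111010110 = 470

470


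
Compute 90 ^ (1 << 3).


90 ^ (1 << 3) = 90 ^ 8 = 82

82


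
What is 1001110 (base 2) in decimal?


1001110 in decimal = 78

78


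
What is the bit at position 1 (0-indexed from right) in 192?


0b11000000, position 1 = 0

0


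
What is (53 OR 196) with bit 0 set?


Step 1: 53 | 196 = 245
Step 2: 245 | (1 << 0) = 245 | 1 = 245

245


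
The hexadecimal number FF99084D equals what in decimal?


FF99084D hex = 4288219213 decimal

4288219213


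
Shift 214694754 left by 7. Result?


0b1100110010111111101101100010 << 7 = 0b11001100101111111011011000100000000 = 27480928512

27480928512


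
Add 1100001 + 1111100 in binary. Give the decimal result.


1100001 + 1111100 = 11011101 = 221

221


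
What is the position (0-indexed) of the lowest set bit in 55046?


0b1101011100000110. Lowest set bit at position 1

1


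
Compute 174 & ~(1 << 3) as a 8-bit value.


174 & ~(1 << 3) = 166

166


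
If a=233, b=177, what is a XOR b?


233 ^ 177 = 88

88


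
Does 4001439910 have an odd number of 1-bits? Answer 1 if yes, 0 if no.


0b11101110100000010010000010100110 has 13 ones => parity 1

1


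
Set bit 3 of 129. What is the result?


129 | (1 << 3) = 129 | 8 = 137

137


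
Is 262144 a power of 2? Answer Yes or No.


0b1000000000000000000. Only one bit set => Yes

Yes


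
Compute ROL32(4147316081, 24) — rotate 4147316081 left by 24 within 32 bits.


Rotate 0b11110111001100110000010101110001 left by 24 (32-bit) = 0b1110001111101110011001100000101 = 1912025861

1912025861


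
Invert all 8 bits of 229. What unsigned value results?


229 ^ 255 = 26

26


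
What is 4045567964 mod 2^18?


4045567964 & 262143 = 161756

161756


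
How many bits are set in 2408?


0b100101101000 has 5 set bits

5


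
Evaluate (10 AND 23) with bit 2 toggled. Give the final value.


Step 1: 10 & 23 = 2
Step 2: 2 ^ (1 << 2) = 2 ^ 4 = 6

6


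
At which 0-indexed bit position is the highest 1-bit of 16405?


0b100000000010101. Highest set bit at position 14

14


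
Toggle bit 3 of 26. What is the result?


26 ^ (1 << 3) = 26 ^ 8 = 18

18


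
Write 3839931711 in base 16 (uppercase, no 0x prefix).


3839931711 = E4E0B53F hex

E4E0B53F


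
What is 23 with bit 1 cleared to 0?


23 & ~(1 << 1) = 21

21


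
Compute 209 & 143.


0b11010001 & 0b10001111 = 0b10000001 = 129

129


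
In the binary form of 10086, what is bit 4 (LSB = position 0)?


0b10011101100110, position 4 = 0

0


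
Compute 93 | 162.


0b1011101 | 0b10100010 = 0b11111111 = 255

255


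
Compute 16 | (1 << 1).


16 | (1 << 1) = 16 | 2 = 18

18


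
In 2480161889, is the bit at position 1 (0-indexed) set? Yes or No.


0b10010011110101000100010001100001, bit 1 = 0. No

No


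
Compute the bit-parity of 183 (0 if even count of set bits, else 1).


0b10110111 has 6 ones => parity 0

0


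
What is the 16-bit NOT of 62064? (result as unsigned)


~0b1111001001110000 = 0b110110001111 = 3471 (16-bit unsigned)

3471


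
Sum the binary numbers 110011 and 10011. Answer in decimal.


110011 + 10011 = 1000110 = 70

70


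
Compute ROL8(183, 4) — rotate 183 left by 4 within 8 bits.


Rotate 0b10110111 left by 4 (8-bit) = 0b1111011 = 123

123


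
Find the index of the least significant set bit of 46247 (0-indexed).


0b1011010010100111. Lowest set bit at position 0

0


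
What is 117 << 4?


0b1110101 << 4 = 0b11101010000 = 1872

1872


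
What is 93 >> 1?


0b1011101 >> 1 = 0b101110 = 46

46


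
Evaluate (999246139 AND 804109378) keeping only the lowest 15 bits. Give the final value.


Step 1: 999246139 & 804109378 = 730662914
Step 2: 730662914 & 32767 = 2050

2050


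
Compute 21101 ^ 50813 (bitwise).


0b101001001101101 ^ 0b1100011001111101 = 0b1001010000010000 = 37904

37904


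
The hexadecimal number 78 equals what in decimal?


78 hex = 120 decimal

120


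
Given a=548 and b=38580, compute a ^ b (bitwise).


548 ^ 38580 = 38032

38032


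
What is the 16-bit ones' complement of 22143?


22143 ^ 65535 = 43392

43392


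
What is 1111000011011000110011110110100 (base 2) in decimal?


1111000011011000110011110110100 in decimal = 2020370356

2020370356


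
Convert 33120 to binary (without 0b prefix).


33120 = 1000000101100000 in binary

1000000101100000


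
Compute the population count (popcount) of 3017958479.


0b10110011111000100110010001001111 has 17 set bits

17


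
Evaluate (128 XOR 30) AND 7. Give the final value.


Step 1: 128 ^ 30 = 158
Step 2: 158 & 7 = 6

6


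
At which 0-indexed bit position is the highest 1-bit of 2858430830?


0b10101010011000000011000101101110. Highest set bit at position 31

31


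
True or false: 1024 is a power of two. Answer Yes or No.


0b10000000000. Only one bit set => Yes

Yes


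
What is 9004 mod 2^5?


9004 & 31 = 12

12


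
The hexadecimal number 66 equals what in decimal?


66 hex = 102 decimal

102


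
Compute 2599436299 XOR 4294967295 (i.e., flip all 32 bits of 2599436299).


2599436299 ^ 4294967295 = 1695530996

1695530996


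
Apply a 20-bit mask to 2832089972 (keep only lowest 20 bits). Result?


2832089972 & 1048575 = 934772

934772


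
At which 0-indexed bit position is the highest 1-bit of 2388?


0b100101010100. Highest set bit at position 11

11


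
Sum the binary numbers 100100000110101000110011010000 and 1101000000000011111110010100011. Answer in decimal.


100100000110101000110011010000 + 1101000000000011111110010100011 = 10001100000111001000100101110011 = 2350680435

2350680435


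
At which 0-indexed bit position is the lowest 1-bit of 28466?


0b110111100110010. Lowest set bit at position 1

1


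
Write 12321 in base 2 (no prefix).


12321 = 11000000100001 in binary

11000000100001


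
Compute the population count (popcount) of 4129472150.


0b11110110001000101011111010010110 has 18 set bits

18


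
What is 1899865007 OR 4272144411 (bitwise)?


0b1110001001111011010001110101111 | 0b11111110101000111100000000011011 = 0b11111111101111111110001110111111 = 4290765759

4290765759


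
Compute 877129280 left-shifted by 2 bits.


0b110100010001111110111001000000 << 2 = 0b11010001000111111011100100000000 = 3508517120

3508517120


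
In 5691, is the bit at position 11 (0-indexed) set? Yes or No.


0b1011000111011, bit 11 = 0. No

No


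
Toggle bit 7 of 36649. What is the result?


36649 ^ (1 << 7) = 36649 ^ 128 = 36777

36777


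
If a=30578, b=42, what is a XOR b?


30578 ^ 42 = 30552

30552


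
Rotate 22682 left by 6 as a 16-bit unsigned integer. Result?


Rotate 0b101100010011010 left by 6 (16-bit) = 0b10011010010110 = 9878

9878


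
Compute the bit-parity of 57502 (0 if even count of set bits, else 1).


0b1110000010011110 has 8 ones => parity 0

0


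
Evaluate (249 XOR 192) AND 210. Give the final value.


Step 1: 249 ^ 192 = 57
Step 2: 57 & 210 = 16

16


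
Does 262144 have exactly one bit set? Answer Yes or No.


0b1000000000000000000. Only one bit set => Yes

Yes


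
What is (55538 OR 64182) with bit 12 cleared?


Step 1: 55538 | 64182 = 64246
Step 2: 64246 & ~(1 << 12) = 60150

60150


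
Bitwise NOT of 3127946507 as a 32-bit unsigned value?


~0b10111010011100001010110100001011 = 0b1000101100011110101001011110100 = 1167020788 (32-bit unsigned)

1167020788


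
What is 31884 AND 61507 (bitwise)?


0b111110010001100 & 0b1111000001000011 = 0b111000000000000 = 28672

28672


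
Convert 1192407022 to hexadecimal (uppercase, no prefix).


1192407022 = 4712AFEE hex

4712AFEE


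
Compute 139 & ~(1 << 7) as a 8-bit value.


139 & ~(1 << 7) = 11

11


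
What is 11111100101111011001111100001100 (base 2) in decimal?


11111100101111011001111100001100 in decimal = 4240285452

4240285452


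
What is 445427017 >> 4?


0b11010100011001010110101001001 >> 4 = 0b1101010001100101011010100 = 27839188

27839188


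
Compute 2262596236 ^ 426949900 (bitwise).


0b10000110110111000111101010001100 ^ 0b11001011100101011110100001100 = 0b10011111101011101100011110000000 = 2679031680

2679031680


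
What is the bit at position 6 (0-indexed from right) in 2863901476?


0b10101010101100111010101100100100, position 6 = 0

0


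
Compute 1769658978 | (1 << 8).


1769658978 | (1 << 8) = 1769658978 | 256 = 1769659234

1769659234


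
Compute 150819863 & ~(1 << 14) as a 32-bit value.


150819863 & ~(1 << 14) = 150803479

150803479


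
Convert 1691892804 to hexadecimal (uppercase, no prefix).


1691892804 = 64D83C44 hex

64D83C44


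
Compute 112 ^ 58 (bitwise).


0b1110000 ^ 0b111010 = 0b1001010 = 74

74


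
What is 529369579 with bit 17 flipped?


529369579 ^ (1 << 17) = 529369579 ^ 131072 = 529500651

529500651


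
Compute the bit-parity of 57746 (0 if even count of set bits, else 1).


0b1110000110010010 has 7 ones => parity 1

1


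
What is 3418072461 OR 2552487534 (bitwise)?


0b11001011101110111010010110001101 | 0b10011000001000111101111001101110 = 0b11011011101110111111111111101111 = 3686531055

3686531055


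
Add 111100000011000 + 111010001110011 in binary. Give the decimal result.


111100000011000 + 111010001110011 = 1110110010001011 = 60555

60555


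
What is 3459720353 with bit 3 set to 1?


3459720353 | (1 << 3) = 3459720353 | 8 = 3459720361

3459720361


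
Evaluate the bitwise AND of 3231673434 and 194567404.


0b11000000100111110110110001011010 & 0b1011100110001101110011101100 = 0b100110000100110001001000 = 9981000

9981000


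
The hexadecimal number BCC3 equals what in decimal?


BCC3 hex = 48323 decimal

48323


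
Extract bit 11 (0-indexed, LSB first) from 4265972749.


0b11111110010001011001010000001101, position 11 = 0

0


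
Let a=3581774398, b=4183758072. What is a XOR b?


3581774398 ^ 4183758072 = 740466374

740466374


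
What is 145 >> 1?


0b10010001 >> 1 = 0b1001000 = 72

72


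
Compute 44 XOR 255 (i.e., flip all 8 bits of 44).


44 ^ 255 = 211

211


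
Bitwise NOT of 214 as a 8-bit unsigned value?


~0b11010110 = 0b101001 = 41 (8-bit unsigned)

41


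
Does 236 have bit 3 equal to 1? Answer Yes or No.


0b11101100, bit 3 = 1. Yes

Yes


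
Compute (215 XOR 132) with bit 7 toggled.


Step 1: 215 ^ 132 = 83
Step 2: 83 ^ (1 << 7) = 83 ^ 128 = 211

211


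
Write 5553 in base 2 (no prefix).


5553 = 1010110110001 in binary

1010110110001


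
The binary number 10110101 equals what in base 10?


10110101 in decimal = 181

181


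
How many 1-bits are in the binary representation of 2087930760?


0b1111100011100110100101110001000 has 16 set bits

16


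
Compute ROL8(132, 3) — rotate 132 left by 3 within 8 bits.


Rotate 0b10000100 left by 3 (8-bit) = 0b100100 = 36

36


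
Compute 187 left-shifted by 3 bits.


0b10111011 << 3 = 0b10111011000 = 1496

1496


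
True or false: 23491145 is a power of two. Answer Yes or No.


0b1011001100111001001001001. Multiple bits set => No

No


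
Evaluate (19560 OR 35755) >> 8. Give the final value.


Step 1: 19560 | 35755 = 53227
Step 2: 53227 >> 8 = 207

207


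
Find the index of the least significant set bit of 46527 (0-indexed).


0b1011010110111111. Lowest set bit at position 0

0


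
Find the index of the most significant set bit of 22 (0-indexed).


0b10110. Highest set bit at position 4

4


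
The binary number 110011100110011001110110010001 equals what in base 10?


110011100110011001110110010001 in decimal = 865705361

865705361


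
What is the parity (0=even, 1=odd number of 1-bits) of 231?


0b11100111 has 6 ones => parity 0

0


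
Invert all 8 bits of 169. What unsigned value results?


169 ^ 255 = 86

86


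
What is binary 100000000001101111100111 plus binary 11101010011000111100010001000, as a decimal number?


100000000001101111100111 + 11101010011000111100010001000 = 11101110011001001010001101111 = 499946607

499946607


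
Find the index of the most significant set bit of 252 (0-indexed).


0b11111100. Highest set bit at position 7

7


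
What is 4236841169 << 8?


0b11111100100010010001000011010001 << 8 = 0b1111110010001001000100001101000100000000 = 1084631339264

1084631339264


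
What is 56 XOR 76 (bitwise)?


0b111000 ^ 0b1001100 = 0b1110100 = 116

116


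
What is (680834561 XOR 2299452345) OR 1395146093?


Step 1: 680834561 ^ 2299452345 = 2711252408
Step 2: 2711252408 | 1395146093 = 4089085437

4089085437


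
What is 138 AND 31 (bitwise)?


0b10001010 & 0b11111 = 0b1010 = 10

10


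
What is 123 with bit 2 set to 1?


123 | (1 << 2) = 123 | 4 = 127

127


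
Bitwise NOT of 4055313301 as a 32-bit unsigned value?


~0b11110001101101110010101110010101 = 0b1110010010001101010001101010 = 239653994 (32-bit unsigned)

239653994


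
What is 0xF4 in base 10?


F4 hex = 244 decimal

244


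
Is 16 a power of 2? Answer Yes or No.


0b10000. Only one bit set => Yes

Yes


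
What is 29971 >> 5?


0b111010100010011 >> 5 = 0b1110101000 = 936

936


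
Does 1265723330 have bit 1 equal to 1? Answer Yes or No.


0b1001011011100010110011111000010, bit 1 = 1. Yes

Yes


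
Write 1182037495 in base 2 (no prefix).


1182037495 = 1000110011101000111010111110111 in binary

1000110011101000111010111110111


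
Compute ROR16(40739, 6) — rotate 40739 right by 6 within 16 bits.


Rotate 0b1001111100100011 right by 6 (16-bit) = 0b1000111001111100 = 36476

36476


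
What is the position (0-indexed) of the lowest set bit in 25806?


0b110010011001110. Lowest set bit at position 1

1


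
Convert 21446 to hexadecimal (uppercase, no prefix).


21446 = 53C6 hex

53C6


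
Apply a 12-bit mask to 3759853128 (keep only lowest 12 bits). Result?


3759853128 & 4095 = 3656

3656


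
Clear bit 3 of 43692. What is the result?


43692 & ~(1 << 3) = 43684

43684


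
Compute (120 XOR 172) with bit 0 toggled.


Step 1: 120 ^ 172 = 212
Step 2: 212 ^ (1 << 0) = 212 ^ 1 = 213

213


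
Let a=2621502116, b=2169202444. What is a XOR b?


2621502116 ^ 2169202444 = 487298472

487298472


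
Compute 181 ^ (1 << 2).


181 ^ (1 << 2) = 181 ^ 4 = 177

177


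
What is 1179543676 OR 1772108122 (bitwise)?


0b1000110010011100110100001111100 | 0b1101001101000000011100101011010 = 0b1101111111011100111100101111110 = 1877899646

1877899646


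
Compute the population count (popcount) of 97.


0b1100001 has 3 set bits

3


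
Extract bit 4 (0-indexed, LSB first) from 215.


0b11010111, position 4 = 1

1


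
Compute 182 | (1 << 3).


182 | (1 << 3) = 182 | 8 = 190

190


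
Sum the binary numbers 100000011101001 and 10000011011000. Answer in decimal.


100000011101001 + 10000011011000 = 110000111000001 = 25025

25025


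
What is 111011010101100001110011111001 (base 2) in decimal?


111011010101100001110011111001 in decimal = 995499257

995499257


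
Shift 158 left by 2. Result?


0b10011110 << 2 = 0b1001111000 = 632

632


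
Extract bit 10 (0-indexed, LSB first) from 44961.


0b1010111110100001, position 10 = 1

1


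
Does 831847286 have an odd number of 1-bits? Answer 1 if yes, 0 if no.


0b110001100101001111101101110110 has 18 ones => parity 0

0


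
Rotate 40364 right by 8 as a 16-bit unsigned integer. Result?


Rotate 0b1001110110101100 right by 8 (16-bit) = 0b1010110010011101 = 44189

44189


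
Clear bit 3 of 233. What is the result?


233 & ~(1 << 3) = 225

225


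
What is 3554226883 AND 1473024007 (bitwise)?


0b11010011110110010011001011000011 & 0b1010111110011001001000000000111 = 0b1010011110010000001000000000011 = 1405620227

1405620227


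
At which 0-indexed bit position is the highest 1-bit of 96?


0b1100000. Highest set bit at position 6

6


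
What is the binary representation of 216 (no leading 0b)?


216 = 11011000 in binary

11011000


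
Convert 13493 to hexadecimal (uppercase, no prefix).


13493 = 34B5 hex

34B5


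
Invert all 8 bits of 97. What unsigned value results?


97 ^ 255 = 158

158


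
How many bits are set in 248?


0b11111000 has 5 set bits

5


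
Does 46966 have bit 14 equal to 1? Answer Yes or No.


0b1011011101110110, bit 14 = 0. No

No


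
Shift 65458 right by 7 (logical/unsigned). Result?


0b1111111110110010 >> 7 = 0b111111111 = 511

511


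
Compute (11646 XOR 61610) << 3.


Step 1: 11646 ^ 61610 = 56788
Step 2: 56788 << 3 = 454304

454304


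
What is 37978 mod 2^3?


37978 & 7 = 2

2


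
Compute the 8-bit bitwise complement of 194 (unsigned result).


~0b11000010 = 0b111101 = 61 (8-bit unsigned)

61


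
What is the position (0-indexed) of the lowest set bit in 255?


0b11111111. Lowest set bit at position 0

0


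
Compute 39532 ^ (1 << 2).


39532 ^ (1 << 2) = 39532 ^ 4 = 39528

39528


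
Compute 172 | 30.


0b10101100 | 0b11110 = 0b10111110 = 190

190


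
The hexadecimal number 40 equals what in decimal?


40 hex = 64 decimal

64


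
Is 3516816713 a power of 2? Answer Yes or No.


0b11010001100111100101110101001001. Multiple bits set => No

No
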